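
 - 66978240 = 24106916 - 91085156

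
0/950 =0 = 0.00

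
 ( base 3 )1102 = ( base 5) 123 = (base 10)38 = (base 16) 26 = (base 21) 1h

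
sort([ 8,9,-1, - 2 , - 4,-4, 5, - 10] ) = [ - 10, - 4,  -  4,  -  2 ,-1, 5,8,9]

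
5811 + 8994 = 14805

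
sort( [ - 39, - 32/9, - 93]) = [ - 93,-39, - 32/9]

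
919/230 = 3 + 229/230 = 4.00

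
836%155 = 61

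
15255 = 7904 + 7351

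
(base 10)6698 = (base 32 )6HA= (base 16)1a2a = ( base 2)1101000101010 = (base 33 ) 64w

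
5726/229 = 5726/229 = 25.00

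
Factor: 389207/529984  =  2^(-6 )*47^1= 47/64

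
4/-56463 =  - 4/56463 = - 0.00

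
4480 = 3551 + 929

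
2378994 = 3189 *746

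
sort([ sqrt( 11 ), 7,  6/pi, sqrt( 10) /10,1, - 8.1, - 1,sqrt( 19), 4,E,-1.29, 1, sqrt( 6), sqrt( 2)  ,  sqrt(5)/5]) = [ - 8.1, - 1.29, - 1, sqrt( 10)/10,sqrt( 5)/5,1,  1,sqrt( 2 ), 6/pi,sqrt( 6), E,sqrt( 11),4,  sqrt ( 19 ),7]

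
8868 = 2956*3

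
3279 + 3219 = 6498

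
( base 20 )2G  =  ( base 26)24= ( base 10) 56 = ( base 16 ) 38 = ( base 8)70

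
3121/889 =3121/889 =3.51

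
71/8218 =71/8218 = 0.01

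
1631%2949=1631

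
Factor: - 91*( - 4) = 2^2*7^1*13^1=364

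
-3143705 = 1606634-4750339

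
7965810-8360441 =-394631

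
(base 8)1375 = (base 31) ol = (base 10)765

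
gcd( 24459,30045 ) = 3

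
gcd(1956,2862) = 6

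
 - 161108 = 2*( - 80554)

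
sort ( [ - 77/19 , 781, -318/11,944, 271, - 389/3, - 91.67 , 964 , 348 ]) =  [ - 389/3, - 91.67, - 318/11, - 77/19 , 271,  348,781, 944,964]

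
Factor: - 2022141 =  - 3^1*11^1*29^1*2113^1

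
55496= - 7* (-7928)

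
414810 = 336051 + 78759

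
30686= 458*67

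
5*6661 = 33305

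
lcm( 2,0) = 0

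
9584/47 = 9584/47 = 203.91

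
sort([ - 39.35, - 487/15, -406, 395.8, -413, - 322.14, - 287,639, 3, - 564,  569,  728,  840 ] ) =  [ - 564,  -  413, - 406, - 322.14, - 287,  -  39.35 , - 487/15,  3,395.8, 569,  639,  728,840] 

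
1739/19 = 1739/19  =  91.53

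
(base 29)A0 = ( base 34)8i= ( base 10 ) 290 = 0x122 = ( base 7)563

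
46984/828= 11746/207 = 56.74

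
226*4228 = 955528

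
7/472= 7/472=0.01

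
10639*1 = 10639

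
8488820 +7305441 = 15794261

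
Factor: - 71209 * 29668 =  - 2112628612= -2^2*7417^1 * 71209^1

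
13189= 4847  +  8342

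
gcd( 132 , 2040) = 12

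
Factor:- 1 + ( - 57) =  - 2^1 * 29^1 = - 58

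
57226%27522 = 2182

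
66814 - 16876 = 49938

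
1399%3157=1399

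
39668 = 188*211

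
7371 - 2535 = 4836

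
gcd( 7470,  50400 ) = 90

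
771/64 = 12 + 3/64= 12.05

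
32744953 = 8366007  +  24378946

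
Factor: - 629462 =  - 2^1*491^1 * 641^1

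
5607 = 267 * 21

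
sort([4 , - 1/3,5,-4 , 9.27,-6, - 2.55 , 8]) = [ - 6,-4,  -  2.55,-1/3,4, 5,8,9.27]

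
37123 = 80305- 43182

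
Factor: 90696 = 2^3*3^1*3779^1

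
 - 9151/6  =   - 9151/6 = -1525.17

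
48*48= 2304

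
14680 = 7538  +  7142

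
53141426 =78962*673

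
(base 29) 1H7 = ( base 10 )1341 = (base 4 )110331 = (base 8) 2475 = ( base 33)17l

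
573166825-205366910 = 367799915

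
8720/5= 1744 = 1744.00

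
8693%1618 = 603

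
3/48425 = 3/48425 = 0.00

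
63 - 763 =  - 700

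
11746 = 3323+8423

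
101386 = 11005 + 90381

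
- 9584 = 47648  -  57232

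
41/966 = 41/966  =  0.04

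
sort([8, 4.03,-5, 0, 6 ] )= [ - 5,0, 4.03 , 6,8 ] 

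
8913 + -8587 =326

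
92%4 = 0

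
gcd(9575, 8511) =1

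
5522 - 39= 5483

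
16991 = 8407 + 8584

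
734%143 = 19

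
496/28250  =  248/14125 = 0.02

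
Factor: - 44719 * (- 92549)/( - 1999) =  - 4138698731/1999 = - 19^1 * 197^1 * 227^1*1999^(- 1)*4871^1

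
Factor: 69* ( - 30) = -2070 = -  2^1*3^2*5^1*23^1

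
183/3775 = 183/3775 = 0.05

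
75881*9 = 682929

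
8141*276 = 2246916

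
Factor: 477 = 3^2*53^1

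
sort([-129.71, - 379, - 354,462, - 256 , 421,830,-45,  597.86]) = [ - 379, - 354,  -  256, - 129.71, - 45, 421, 462,597.86, 830 ]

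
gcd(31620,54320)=20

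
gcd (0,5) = 5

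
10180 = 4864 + 5316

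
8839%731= 67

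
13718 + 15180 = 28898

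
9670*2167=20954890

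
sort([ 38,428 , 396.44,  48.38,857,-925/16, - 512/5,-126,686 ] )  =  [-126,  -  512/5 , - 925/16 , 38,48.38, 396.44,428, 686, 857]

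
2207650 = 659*3350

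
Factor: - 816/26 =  - 2^3*3^1 *13^( - 1 )*17^1=- 408/13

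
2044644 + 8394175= 10438819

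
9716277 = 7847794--1868483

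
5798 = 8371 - 2573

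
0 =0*9222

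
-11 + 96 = 85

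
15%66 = 15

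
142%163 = 142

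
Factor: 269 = 269^1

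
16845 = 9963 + 6882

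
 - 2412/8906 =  - 1 + 3247/4453=-0.27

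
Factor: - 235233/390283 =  - 531/881 = -  3^2*59^1 * 881^ ( - 1 ) 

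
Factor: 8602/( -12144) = -17/24= -  2^( - 3 )*3^( -1)*17^1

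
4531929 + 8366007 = 12897936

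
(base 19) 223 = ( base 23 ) 1a4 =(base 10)763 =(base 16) 2fb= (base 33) N4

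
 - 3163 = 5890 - 9053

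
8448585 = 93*90845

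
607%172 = 91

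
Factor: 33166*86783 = 2878244978 = 2^1*7^1*23^1* 103^1*86783^1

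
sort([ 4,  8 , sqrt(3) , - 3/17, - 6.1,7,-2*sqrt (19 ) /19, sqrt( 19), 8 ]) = [ - 6.1 , -2*sqrt( 19)/19, - 3/17,sqrt( 3), 4, sqrt( 19), 7,8, 8]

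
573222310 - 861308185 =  - 288085875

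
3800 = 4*950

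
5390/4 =2695/2= 1347.50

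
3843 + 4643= 8486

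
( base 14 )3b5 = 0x2eb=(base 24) 173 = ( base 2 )1011101011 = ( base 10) 747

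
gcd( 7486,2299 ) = 19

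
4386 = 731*6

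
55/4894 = 55/4894 = 0.01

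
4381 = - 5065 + 9446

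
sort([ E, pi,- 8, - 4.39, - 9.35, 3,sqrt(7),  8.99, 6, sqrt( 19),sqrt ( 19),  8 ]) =[ - 9.35, - 8, - 4.39,sqrt(7 ), E,3, pi,sqrt(19), sqrt( 19), 6,8,8.99 ] 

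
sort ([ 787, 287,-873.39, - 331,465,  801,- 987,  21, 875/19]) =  [ - 987, - 873.39, - 331, 21,875/19, 287,465 , 787,801] 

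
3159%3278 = 3159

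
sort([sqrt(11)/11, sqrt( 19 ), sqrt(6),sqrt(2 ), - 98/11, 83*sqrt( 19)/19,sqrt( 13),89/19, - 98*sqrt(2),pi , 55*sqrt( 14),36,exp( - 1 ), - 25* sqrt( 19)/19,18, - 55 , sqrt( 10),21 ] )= [ - 98*sqrt( 2), - 55, - 98/11, - 25*sqrt( 19 ) /19,sqrt( 11 ) /11,exp(-1),sqrt(2), sqrt( 6),pi,sqrt ( 10) , sqrt( 13),sqrt( 19 ), 89/19,  18, 83*sqrt(19)/19, 21, 36,55*sqrt( 14)]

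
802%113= 11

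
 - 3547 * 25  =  -88675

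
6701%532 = 317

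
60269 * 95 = 5725555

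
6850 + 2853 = 9703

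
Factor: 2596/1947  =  4/3 = 2^2* 3^( - 1 ) 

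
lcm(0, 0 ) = 0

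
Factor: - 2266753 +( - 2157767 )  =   - 4424520 = - 2^3*3^1 * 5^1*36871^1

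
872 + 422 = 1294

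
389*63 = 24507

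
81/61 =1+20/61 = 1.33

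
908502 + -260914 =647588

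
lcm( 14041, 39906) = 758214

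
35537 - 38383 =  - 2846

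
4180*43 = 179740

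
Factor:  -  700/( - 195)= 140/39 = 2^2 * 3^( - 1 ) * 5^1 * 7^1* 13^( - 1)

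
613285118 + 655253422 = 1268538540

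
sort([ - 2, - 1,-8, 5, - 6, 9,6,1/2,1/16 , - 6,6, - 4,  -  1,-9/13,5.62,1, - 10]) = [-10 ,-8,- 6, - 6,-4, - 2, - 1,-1, -9/13, 1/16,1/2, 1,5,5.62,6,6, 9 ]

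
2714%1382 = 1332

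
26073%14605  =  11468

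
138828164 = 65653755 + 73174409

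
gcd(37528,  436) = 4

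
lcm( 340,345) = 23460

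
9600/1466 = 4800/733 = 6.55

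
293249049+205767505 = 499016554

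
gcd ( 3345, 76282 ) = 1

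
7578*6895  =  52250310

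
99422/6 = 49711/3 = 16570.33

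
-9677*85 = -822545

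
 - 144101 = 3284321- 3428422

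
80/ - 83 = - 80/83 = - 0.96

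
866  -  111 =755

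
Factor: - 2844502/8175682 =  - 1422251/4087841 = - 23^1*823^( - 1 )*4967^( - 1)*61837^1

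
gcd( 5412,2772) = 132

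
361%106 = 43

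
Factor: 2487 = 3^1*829^1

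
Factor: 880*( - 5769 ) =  - 5076720 = - 2^4*3^2*5^1*11^1 * 641^1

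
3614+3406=7020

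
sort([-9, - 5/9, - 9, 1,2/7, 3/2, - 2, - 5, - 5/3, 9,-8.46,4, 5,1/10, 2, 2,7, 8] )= [ -9,-9,-8.46, - 5,-2, -5/3,-5/9 , 1/10,  2/7,1 , 3/2,2,2, 4, 5,7,  8,  9]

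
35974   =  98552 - 62578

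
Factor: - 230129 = - 17^1*13537^1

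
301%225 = 76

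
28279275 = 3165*8935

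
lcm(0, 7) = 0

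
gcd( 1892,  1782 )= 22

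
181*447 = 80907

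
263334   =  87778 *3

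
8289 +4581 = 12870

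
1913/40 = 1913/40 = 47.83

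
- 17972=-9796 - 8176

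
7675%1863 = 223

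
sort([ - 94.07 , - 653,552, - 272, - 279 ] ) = [ - 653, -279, - 272, - 94.07, 552 ] 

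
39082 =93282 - 54200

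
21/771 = 7/257 =0.03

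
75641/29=2608+9/29= 2608.31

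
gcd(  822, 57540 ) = 822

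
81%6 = 3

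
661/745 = 661/745 = 0.89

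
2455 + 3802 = 6257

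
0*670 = 0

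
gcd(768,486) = 6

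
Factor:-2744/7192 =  - 7^3 *29^ ( - 1)  *31^( - 1)=- 343/899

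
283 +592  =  875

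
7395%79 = 48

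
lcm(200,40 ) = 200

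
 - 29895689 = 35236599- 65132288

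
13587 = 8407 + 5180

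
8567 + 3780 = 12347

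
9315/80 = 116 + 7/16  =  116.44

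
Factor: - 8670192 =-2^4*3^1*180629^1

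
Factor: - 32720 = - 2^4*5^1*409^1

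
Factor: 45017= 7^1*59^1*109^1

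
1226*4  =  4904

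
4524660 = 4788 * 945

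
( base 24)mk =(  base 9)668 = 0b1000100100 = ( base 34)G4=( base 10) 548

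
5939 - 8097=-2158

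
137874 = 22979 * 6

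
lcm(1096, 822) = 3288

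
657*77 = 50589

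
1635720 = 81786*20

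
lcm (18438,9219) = 18438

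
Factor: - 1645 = -5^1*7^1 * 47^1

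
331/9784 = 331/9784 = 0.03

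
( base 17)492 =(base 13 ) 79b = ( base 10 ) 1311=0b10100011111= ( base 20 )35B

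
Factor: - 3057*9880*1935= - 2^3*3^3*5^2*13^1*19^1* 43^1 * 1019^1  =  - 58443114600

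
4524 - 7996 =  - 3472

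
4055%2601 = 1454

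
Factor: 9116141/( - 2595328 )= - 2^( - 9) * 37^( - 1)*137^( - 1 ) * 269^1*33889^1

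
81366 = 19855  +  61511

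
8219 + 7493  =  15712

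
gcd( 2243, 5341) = 1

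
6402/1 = 6402 = 6402.00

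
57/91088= 57/91088  =  0.00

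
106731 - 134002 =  - 27271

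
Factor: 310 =2^1*5^1*31^1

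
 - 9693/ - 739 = 9693/739 = 13.12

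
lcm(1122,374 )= 1122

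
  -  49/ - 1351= 7/193 = 0.04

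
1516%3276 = 1516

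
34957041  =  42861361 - 7904320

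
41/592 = 41/592= 0.07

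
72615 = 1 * 72615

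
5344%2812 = 2532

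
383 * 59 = 22597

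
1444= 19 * 76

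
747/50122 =747/50122 = 0.01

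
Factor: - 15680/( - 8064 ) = 2^(-1 )*3^( - 2)*5^1 * 7^1  =  35/18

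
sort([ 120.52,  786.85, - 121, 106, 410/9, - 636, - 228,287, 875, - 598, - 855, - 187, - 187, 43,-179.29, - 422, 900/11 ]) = [ - 855, - 636, - 598, - 422,-228, - 187, - 187, - 179.29, - 121,43, 410/9, 900/11, 106, 120.52,287,786.85, 875]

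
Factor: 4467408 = 2^4*3^1*11^1*8461^1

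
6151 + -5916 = 235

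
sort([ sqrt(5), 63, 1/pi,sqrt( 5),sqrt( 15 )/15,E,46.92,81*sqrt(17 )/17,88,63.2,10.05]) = [ sqrt( 15) /15,1/pi,  sqrt( 5 ),sqrt( 5),E,10.05,81*sqrt( 17)/17,  46.92,63,63.2,88]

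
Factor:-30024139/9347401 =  - 7^( - 1 )*61^1 * 139^1*3541^1*1335343^(- 1) 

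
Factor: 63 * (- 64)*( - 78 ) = 2^7*3^3*7^1*13^1 = 314496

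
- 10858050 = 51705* ( - 210 )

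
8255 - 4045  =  4210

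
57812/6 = 28906/3 = 9635.33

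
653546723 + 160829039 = 814375762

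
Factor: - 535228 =-2^2*17^2 * 463^1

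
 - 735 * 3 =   -  2205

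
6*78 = 468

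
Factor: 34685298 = 2^1*3^2*19^1*101419^1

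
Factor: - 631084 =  - 2^2*157771^1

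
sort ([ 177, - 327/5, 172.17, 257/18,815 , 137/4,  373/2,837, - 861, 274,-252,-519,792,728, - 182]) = [-861, - 519, - 252, - 182,-327/5 , 257/18, 137/4,172.17, 177, 373/2, 274,728, 792,815, 837]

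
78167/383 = 78167/383 = 204.09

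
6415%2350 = 1715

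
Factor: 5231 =5231^1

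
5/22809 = 5/22809 = 0.00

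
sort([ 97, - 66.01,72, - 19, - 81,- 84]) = [ - 84, - 81, - 66.01, - 19 , 72, 97 ] 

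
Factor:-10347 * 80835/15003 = - 5^1*17^1*317^1 * 1667^( - 1)*3449^1 = - 92933305/1667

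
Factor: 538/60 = 269/30 = 2^( -1)*3^( - 1 )*5^ (  -  1) * 269^1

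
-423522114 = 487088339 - 910610453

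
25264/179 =141 + 25/179 = 141.14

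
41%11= 8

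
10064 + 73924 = 83988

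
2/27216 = 1/13608 = 0.00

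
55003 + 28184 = 83187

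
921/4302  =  307/1434 = 0.21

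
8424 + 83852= 92276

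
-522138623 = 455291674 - 977430297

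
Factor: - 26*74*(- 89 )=171236 = 2^2*13^1*37^1*89^1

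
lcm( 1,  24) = 24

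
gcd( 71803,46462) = 1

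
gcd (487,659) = 1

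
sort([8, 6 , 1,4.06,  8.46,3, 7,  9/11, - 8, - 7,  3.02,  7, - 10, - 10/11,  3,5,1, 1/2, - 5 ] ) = [-10, - 8 ,-7, - 5, - 10/11, 1/2,9/11 , 1,  1,3, 3,3.02,4.06,5,6,7, 7,  8,8.46] 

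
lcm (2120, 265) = 2120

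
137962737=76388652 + 61574085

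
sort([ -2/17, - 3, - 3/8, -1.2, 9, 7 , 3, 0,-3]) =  [ - 3,  -  3, -1.2,-3/8, - 2/17,  0,3, 7,9 ] 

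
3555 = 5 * 711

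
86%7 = 2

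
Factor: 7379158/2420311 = 2^1 * 29^( - 1 )*83459^( - 1)*3689579^1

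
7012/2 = 3506 = 3506.00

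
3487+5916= 9403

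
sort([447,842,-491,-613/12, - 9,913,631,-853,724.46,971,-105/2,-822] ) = [ - 853, - 822, - 491,-105/2,- 613/12,-9,447, 631, 724.46, 842, 913, 971]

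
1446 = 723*2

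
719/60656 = 719/60656 = 0.01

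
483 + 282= 765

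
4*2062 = 8248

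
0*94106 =0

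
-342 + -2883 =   -  3225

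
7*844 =5908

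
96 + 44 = 140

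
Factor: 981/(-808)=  - 2^( - 3)*3^2 * 101^(  -  1 )*109^1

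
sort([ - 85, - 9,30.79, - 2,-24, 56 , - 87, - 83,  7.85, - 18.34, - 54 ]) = [ - 87, - 85, - 83, - 54, - 24, - 18.34,-9,  -  2, 7.85, 30.79, 56]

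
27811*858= 23861838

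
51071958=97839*522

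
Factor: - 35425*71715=-3^1*5^3*7^1*13^1 * 109^1*683^1= - 2540503875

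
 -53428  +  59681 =6253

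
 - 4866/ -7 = 4866/7 = 695.14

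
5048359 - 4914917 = 133442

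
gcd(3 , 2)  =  1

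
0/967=0=0.00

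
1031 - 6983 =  - 5952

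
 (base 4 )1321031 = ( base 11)5912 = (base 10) 7757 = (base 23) ef6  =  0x1E4D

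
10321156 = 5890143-  -  4431013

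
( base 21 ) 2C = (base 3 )2000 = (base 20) 2e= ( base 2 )110110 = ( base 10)54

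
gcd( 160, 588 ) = 4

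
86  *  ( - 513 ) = -44118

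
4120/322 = 12  +  128/161 = 12.80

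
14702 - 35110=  - 20408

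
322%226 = 96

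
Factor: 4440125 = 5^3*35521^1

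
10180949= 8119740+2061209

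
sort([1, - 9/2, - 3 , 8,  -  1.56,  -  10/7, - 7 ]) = [ - 7, - 9/2, - 3, - 1.56, - 10/7, 1, 8 ] 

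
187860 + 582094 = 769954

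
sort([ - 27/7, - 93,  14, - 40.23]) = [ - 93, - 40.23, - 27/7, 14]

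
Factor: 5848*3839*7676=2^5*11^1*17^1*19^1 * 43^1* 101^1*349^1 =172329823072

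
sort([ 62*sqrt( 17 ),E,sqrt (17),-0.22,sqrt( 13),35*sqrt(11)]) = [ - 0.22, E, sqrt( 13 ),sqrt( 17 ),35*sqrt( 11),62 * sqrt ( 17)]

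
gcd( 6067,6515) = 1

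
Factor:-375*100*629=-23587500 = -2^2*3^1*5^5*17^1 *37^1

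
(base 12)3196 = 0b1010101000010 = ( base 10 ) 5442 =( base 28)6QA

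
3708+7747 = 11455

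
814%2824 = 814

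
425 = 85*5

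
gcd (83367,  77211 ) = 9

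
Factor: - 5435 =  - 5^1 * 1087^1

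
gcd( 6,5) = 1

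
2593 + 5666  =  8259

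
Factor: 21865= 5^1*4373^1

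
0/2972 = 0 = 0.00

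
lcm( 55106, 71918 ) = 4243162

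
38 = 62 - 24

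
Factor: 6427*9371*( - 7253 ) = - 6427^1*7253^1*9371^1 = - 436829455501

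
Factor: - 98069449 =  - 98069449^1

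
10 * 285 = 2850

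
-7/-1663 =7/1663 = 0.00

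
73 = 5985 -5912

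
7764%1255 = 234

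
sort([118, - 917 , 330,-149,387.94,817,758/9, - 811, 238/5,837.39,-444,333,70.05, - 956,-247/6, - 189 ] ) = [  -  956,  -  917,-811,-444, - 189,- 149, - 247/6,238/5, 70.05,758/9,118 , 330,333,387.94,817,837.39 ] 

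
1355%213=77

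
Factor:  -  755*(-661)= 5^1*151^1 * 661^1 = 499055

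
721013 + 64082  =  785095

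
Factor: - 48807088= - 2^4 * 11^1*67^1 * 4139^1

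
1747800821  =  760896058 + 986904763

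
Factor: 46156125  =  3^1* 5^3*123083^1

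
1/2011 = 1/2011 = 0.00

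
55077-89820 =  - 34743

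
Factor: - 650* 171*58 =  - 2^2*3^2*5^2*13^1*19^1*29^1 = - 6446700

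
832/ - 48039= - 832/48039= -0.02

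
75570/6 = 12595= 12595.00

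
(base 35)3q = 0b10000011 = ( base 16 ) 83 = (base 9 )155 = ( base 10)131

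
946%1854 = 946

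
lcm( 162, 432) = 1296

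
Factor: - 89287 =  - 11^1*8117^1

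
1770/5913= 590/1971 = 0.30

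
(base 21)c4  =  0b100000000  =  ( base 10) 256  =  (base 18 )E4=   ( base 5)2011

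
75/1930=15/386= 0.04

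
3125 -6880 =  - 3755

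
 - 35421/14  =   - 2531+13/14 = - 2530.07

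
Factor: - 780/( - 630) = 26/21  =  2^1 *3^(-1)*7^( - 1)*13^1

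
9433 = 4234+5199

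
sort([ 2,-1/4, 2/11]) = [ - 1/4,2/11,2 ]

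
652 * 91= 59332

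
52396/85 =52396/85 = 616.42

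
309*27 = 8343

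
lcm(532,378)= 14364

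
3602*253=911306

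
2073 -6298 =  - 4225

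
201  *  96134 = 19322934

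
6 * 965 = 5790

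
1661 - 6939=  - 5278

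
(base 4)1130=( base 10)92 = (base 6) 232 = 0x5C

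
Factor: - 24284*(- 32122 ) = 2^3*13^1*467^1*16061^1 = 780050648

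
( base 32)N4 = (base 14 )3AC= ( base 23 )194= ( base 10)740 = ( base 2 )1011100100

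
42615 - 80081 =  - 37466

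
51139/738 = 69 + 217/738 = 69.29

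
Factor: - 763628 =-2^2*29^2*227^1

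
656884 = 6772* 97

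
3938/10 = 1969/5 = 393.80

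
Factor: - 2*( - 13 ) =2^1*13^1 = 26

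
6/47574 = 1/7929 = 0.00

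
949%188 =9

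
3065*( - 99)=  - 303435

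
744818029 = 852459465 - 107641436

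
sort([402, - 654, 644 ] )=[ -654, 402, 644]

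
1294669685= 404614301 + 890055384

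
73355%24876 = 23603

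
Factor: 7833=3^1*7^1 * 373^1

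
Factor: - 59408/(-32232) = 94/51 = 2^1*3^(  -  1 )*17^(-1 )*47^1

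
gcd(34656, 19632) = 48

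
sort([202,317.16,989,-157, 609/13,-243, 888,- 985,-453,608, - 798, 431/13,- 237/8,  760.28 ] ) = [ - 985, - 798, - 453, - 243,- 157,-237/8,431/13,609/13 , 202,317.16,  608 , 760.28,888,989]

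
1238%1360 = 1238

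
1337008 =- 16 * ( - 83563)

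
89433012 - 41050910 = 48382102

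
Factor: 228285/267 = 855 = 3^2*5^1*19^1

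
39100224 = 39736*984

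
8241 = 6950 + 1291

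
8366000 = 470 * 17800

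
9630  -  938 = 8692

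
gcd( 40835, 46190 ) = 5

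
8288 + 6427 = 14715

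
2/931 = 2/931 = 0.00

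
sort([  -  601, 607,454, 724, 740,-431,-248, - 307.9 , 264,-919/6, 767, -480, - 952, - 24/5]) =[ - 952,- 601, - 480, - 431, - 307.9 , - 248, - 919/6, - 24/5,264,454, 607,724,740,767]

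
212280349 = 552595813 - 340315464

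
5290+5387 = 10677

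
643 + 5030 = 5673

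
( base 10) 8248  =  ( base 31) 8I2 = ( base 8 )20070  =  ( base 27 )B8D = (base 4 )2000320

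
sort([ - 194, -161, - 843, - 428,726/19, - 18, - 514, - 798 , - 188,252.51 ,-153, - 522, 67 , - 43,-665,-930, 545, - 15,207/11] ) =[-930, - 843 , - 798, - 665,-522, - 514, - 428, - 194, - 188, - 161, - 153, - 43, - 18, - 15, 207/11,726/19, 67, 252.51, 545 ] 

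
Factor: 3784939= 71^1*53309^1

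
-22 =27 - 49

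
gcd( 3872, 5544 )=88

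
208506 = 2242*93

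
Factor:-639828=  - 2^2* 3^2*7^1 *2539^1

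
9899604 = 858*11538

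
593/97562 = 593/97562 = 0.01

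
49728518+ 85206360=134934878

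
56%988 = 56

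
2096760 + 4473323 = 6570083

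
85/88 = 85/88 = 0.97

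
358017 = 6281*57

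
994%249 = 247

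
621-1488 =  - 867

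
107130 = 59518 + 47612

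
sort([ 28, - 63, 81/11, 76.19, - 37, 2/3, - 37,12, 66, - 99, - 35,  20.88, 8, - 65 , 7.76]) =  [ - 99, - 65, - 63, - 37, - 37, - 35, 2/3, 81/11,  7.76, 8, 12, 20.88,28, 66,76.19]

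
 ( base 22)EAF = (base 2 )1101101100011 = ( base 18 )13b9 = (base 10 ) 7011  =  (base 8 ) 15543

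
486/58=243/29=8.38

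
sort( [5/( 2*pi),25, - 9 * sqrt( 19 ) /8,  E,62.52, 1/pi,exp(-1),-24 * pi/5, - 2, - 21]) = [- 21, - 24*pi/5, - 9 *sqrt( 19 ) /8,  -  2, 1/pi, exp(-1 ),5/( 2* pi ), E, 25, 62.52] 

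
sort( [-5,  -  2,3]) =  [ - 5, - 2,3]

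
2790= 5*558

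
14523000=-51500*(-282) 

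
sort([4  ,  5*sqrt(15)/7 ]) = [5*sqrt(15 )/7,  4 ] 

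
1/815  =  1/815 =0.00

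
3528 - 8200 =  - 4672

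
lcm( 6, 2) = 6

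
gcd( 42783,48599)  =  1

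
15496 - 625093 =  - 609597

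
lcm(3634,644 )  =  50876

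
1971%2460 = 1971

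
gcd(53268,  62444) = 4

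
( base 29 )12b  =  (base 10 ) 910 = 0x38e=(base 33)RJ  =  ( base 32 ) se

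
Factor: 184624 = 2^4 * 11^1*1049^1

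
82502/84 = 982 +1/6 = 982.17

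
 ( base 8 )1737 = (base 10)991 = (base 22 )211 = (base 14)50B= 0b1111011111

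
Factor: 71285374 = 2^1 * 35642687^1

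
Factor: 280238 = 2^1*7^1*37^1*541^1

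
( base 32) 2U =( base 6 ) 234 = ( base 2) 1011110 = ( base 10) 94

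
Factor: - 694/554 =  - 277^( - 1)*347^1 = - 347/277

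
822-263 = 559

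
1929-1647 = 282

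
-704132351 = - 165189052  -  538943299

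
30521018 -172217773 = -141696755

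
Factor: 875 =5^3*7^1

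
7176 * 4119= 29557944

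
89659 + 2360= 92019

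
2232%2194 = 38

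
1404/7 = 1404/7= 200.57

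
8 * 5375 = 43000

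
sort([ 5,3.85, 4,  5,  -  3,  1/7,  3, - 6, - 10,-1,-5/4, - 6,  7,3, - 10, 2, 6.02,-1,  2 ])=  [ - 10 , - 10 , - 6, - 6, - 3,  -  5/4, - 1, - 1 , 1/7 , 2,  2,3, 3, 3.85,4, 5 , 5,6.02,7 ] 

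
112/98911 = 112/98911 = 0.00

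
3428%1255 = 918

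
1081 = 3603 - 2522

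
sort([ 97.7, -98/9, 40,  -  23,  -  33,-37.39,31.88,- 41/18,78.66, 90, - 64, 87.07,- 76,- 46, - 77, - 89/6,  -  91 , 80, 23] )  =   [ - 91, -77,  -  76,-64, - 46, -37.39, - 33, -23, -89/6 , - 98/9, -41/18, 23, 31.88, 40, 78.66, 80 , 87.07, 90, 97.7 ] 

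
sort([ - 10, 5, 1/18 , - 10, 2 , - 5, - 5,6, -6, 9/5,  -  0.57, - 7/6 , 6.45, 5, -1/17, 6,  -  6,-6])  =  [  -  10,-10, - 6, - 6,  -  6,- 5 , - 5, - 7/6 , - 0.57,  -  1/17, 1/18,9/5, 2 , 5, 5 , 6, 6, 6.45 ]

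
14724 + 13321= 28045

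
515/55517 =5/539 = 0.01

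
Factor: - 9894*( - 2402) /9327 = 2^2 *17^1*97^1*1201^1*3109^(  -  1) = 7921796/3109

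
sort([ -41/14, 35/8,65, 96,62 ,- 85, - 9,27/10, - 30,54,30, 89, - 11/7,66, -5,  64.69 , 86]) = [ - 85 , - 30, - 9, - 5 , - 41/14, - 11/7,27/10,35/8,30,54, 62, 64.69,65, 66, 86,89,96 ]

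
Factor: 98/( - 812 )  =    -  2^( - 1 )*7^1* 29^( - 1) =-7/58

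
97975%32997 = 31981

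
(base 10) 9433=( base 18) 1b21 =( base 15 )2BDD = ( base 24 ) G91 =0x24D9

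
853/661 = 853/661=1.29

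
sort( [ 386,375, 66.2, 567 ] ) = [ 66.2, 375, 386,567]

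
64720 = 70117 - 5397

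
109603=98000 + 11603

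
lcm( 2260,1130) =2260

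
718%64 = 14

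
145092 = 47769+97323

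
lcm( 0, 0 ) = 0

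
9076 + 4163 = 13239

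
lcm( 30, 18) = 90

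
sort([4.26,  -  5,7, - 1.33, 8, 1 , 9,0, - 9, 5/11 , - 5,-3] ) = [-9, - 5, - 5, - 3, - 1.33,  0, 5/11, 1, 4.26, 7, 8, 9 ] 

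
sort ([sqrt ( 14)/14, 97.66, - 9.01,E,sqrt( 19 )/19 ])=[- 9.01,sqrt( 19 )/19,sqrt ( 14)/14,E,  97.66 ] 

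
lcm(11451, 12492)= 137412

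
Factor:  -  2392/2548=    - 46/49 = - 2^1*7^( - 2 ) * 23^1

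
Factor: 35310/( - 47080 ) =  - 3/4 = - 2^( - 2)*3^1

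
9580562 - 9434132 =146430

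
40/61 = 40/61=0.66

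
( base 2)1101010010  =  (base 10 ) 850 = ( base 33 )PP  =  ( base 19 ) 26e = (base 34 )P0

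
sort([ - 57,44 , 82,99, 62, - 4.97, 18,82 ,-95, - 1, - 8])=[ - 95, - 57, - 8, - 4.97, - 1, 18,44, 62, 82,82, 99 ]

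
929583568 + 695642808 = 1625226376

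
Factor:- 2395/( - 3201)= 3^( - 1 )*5^1*11^( - 1)*97^( - 1)*479^1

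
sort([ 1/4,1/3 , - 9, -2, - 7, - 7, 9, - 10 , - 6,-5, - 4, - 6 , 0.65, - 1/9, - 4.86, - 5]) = [ -10, - 9 , - 7 , - 7  , - 6,  -  6 , - 5, - 5, - 4.86, - 4, - 2,-1/9, 1/4,1/3, 0.65 , 9]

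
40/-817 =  - 40/817=-0.05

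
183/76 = 183/76 =2.41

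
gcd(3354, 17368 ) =26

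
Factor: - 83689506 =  - 2^1*3^2 * 4649417^1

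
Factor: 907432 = 2^3*31^1*3659^1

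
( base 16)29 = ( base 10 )41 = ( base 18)25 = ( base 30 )1B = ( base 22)1J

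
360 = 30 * 12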